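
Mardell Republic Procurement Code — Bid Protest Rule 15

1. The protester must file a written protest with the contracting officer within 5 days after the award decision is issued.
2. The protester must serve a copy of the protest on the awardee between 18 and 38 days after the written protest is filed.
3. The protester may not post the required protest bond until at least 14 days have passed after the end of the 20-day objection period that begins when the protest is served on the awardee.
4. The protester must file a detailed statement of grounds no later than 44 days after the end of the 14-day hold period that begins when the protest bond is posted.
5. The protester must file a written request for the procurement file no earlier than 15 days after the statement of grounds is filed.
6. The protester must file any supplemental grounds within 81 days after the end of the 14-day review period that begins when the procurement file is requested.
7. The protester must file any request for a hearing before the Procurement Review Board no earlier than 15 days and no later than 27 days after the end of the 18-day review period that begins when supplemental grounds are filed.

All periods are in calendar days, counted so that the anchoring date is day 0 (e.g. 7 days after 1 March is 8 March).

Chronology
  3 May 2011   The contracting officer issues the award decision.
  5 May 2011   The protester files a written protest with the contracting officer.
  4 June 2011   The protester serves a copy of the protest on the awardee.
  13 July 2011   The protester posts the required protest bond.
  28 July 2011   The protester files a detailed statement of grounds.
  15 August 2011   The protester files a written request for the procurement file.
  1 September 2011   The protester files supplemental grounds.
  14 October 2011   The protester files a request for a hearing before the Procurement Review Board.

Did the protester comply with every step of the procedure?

Step 1: 5 days after 3 May 2011 (when the award decision is issued) is 8 May 2011; 5 May 2011 is within that limit.
Step 2: the window is 18–38 days after 5 May 2011 (when the written protest is filed), so 23 May 2011 through 12 June 2011; done 4 June 2011, which is between those dates.
Step 3: the earliest permitted date is 14 days after 24 June 2011 (end of the 20-day objection period, which began when the protest is served on the awardee on 4 June 2011), i.e. 8 July 2011; done 13 July 2011, after the minimum wait.
Step 4: 44 days after 27 July 2011 (end of the 14-day hold period, which began when the protest bond is posted on 13 July 2011) is 9 September 2011; 28 July 2011 is within that limit.
Step 5: the earliest permitted date is 15 days after 28 July 2011 (when the statement of grounds is filed), i.e. 12 August 2011; 15 August 2011 is on or after that date.
Step 6: 81 days after 29 August 2011 (end of the 14-day review period, which began when the procurement file is requested on 15 August 2011) is 18 November 2011; done 1 September 2011 — timely.
Step 7: the window is 15–27 days after 19 September 2011 (end of the 18-day review period, which began when supplemental grounds are filed on 1 September 2011), so 4 October 2011 through 16 October 2011; done 14 October 2011, which is between those dates.

Yes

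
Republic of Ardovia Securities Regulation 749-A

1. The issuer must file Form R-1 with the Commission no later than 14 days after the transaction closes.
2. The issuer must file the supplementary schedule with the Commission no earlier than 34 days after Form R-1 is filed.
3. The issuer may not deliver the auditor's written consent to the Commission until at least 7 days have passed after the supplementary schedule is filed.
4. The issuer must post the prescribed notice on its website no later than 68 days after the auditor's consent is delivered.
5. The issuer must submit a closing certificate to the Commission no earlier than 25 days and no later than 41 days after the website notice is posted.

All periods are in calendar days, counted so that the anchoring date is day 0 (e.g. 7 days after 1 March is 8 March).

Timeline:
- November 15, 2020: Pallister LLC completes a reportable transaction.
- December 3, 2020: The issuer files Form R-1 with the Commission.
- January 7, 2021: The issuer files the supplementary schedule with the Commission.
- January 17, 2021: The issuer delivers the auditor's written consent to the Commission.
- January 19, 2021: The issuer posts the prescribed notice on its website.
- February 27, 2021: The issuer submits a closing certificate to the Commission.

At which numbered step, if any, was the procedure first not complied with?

(1) due by November 15, 2020 + 14 days = November 29, 2020; done December 3, 2020 — 4 days late.
The procedure was therefore not followed at step 1.

Step 1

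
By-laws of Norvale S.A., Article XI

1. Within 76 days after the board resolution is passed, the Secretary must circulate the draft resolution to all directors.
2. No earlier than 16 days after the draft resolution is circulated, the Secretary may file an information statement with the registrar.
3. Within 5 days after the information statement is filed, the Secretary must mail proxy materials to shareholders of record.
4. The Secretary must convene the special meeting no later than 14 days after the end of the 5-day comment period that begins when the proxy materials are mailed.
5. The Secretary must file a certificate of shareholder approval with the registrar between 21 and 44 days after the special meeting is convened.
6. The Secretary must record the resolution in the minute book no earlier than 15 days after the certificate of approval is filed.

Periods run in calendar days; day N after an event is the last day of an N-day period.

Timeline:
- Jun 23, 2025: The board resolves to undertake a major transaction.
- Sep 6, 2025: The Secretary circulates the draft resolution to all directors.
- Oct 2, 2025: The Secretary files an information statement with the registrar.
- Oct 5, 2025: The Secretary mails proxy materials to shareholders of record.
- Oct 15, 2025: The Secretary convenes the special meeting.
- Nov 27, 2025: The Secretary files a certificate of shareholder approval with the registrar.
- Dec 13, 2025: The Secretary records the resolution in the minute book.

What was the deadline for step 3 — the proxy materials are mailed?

Step 3 runs from Oct 2, 2025, when the information statement is filed. 5 days after Oct 2, 2025 is Oct 7, 2025.

Oct 7, 2025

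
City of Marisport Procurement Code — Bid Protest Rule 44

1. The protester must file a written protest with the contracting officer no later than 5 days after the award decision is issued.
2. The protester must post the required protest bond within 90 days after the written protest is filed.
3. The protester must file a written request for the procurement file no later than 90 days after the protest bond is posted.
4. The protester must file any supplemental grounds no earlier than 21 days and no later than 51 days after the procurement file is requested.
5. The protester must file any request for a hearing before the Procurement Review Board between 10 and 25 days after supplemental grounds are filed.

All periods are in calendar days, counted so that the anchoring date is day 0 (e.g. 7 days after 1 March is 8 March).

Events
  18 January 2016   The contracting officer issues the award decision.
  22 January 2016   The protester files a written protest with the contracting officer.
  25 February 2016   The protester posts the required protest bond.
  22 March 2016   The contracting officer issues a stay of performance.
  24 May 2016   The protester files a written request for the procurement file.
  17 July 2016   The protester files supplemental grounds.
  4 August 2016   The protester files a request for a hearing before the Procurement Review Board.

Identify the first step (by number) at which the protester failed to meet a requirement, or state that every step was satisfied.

Step 4

(1) due by 18 January 2016 + 5 days = 23 January 2016; 22 January 2016 is within that limit.
(2) due by 22 January 2016 + 90 days = 21 April 2016; 25 February 2016 is within that limit.
(3) due by 25 February 2016 + 90 days = 25 May 2016; done 24 May 2016 — timely.
(4) the permitted window runs from 24 May 2016 + 21 = 14 June 2016 to 24 May 2016 + 51 = 14 July 2016; 17 July 2016 is 3 days past the end of the window.
No need to go further; step 4 was not satisfied.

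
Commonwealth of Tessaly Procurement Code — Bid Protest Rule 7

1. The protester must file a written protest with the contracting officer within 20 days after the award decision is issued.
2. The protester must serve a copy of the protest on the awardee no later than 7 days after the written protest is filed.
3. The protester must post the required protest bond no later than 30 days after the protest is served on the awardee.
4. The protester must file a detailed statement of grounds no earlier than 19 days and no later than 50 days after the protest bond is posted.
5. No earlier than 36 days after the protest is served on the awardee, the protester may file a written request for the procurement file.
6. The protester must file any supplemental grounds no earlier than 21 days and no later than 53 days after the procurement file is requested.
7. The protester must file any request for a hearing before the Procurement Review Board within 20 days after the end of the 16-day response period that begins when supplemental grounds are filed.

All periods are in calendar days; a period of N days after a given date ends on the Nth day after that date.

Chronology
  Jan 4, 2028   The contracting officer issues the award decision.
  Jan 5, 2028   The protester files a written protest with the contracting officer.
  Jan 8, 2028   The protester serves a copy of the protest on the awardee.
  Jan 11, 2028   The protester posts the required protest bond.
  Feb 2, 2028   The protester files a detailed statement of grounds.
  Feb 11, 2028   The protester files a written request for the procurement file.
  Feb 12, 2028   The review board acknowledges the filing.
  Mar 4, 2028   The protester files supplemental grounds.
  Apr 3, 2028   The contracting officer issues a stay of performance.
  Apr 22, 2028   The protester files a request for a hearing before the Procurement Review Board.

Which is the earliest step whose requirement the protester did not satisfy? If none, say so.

(1) due by Jan 4, 2028 + 20 days = Jan 24, 2028; completed Jan 5, 2028, before the deadline.
(2) due by Jan 5, 2028 + 7 days = Jan 12, 2028; Jan 8, 2028 is within that limit.
(3) due by Jan 8, 2028 + 30 days = Feb 7, 2028; completed Jan 11, 2028, before the deadline.
(4) the permitted window runs from Jan 11, 2028 + 19 = Jan 30, 2028 to Jan 11, 2028 + 50 = Mar 1, 2028; done Feb 2, 2028, which is between those dates.
(5) permitted from Jan 8, 2028 + 36 days = Feb 13, 2028 onward; done Feb 11, 2028 — 2 days too early.

Step 5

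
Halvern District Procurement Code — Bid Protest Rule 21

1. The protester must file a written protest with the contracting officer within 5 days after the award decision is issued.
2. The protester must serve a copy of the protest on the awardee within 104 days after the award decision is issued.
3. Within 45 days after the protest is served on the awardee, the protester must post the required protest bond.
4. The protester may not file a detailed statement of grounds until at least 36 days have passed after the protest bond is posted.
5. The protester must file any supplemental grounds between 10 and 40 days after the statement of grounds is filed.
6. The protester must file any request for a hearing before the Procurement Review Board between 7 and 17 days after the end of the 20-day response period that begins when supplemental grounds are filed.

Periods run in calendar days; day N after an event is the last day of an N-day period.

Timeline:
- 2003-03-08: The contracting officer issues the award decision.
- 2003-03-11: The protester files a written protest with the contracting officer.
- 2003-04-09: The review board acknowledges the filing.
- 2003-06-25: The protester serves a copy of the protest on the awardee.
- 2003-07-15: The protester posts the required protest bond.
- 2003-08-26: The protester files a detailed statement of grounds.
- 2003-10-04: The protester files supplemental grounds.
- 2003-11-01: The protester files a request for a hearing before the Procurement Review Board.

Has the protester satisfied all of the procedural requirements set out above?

No

Step 1: 5 days after 2003-03-08 (when the award decision is issued) is 2003-03-13; completed 2003-03-11, before the deadline.
Step 2: 104 days after 2003-03-08 (when the award decision is issued) is 2003-06-20; 2003-06-25 misses that deadline by 5 days.
Later steps need not be reached.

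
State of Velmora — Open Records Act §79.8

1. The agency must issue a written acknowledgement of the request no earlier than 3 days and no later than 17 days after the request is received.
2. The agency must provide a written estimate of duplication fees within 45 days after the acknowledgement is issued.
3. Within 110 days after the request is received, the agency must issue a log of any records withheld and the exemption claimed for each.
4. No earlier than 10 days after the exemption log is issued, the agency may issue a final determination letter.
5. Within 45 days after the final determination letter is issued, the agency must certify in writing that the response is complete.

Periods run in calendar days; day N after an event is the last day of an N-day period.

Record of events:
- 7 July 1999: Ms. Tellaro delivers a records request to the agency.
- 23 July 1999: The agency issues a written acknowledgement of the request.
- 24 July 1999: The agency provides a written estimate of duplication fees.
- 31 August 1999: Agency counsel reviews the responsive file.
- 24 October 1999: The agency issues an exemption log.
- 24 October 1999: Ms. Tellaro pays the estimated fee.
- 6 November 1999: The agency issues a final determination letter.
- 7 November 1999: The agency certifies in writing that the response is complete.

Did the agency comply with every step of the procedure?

Yes

Step 1 — 3 and 17 days from 7 July 1999 (when the request is received) are 10 July 1999 and 24 July 1999 respectively; done 23 July 1999, which is between those dates.
Step 2 — counting 45 days from 23 July 1999 (when the acknowledgement is issued) gives a deadline of 6 September 1999; done 24 July 1999 — timely.
Step 3 — counting 110 days from 7 July 1999 (when the request is received) gives a deadline of 25 October 1999; 24 October 1999 is within that limit.
Step 4 — must wait 10 days from 24 October 1999 (when the exemption log is issued), so not before 3 November 1999; 6 November 1999 is on or after that date.
Step 5 — counting 45 days from 6 November 1999 (when the final determination letter is issued) gives a deadline of 21 December 1999; completed 7 November 1999, before the deadline.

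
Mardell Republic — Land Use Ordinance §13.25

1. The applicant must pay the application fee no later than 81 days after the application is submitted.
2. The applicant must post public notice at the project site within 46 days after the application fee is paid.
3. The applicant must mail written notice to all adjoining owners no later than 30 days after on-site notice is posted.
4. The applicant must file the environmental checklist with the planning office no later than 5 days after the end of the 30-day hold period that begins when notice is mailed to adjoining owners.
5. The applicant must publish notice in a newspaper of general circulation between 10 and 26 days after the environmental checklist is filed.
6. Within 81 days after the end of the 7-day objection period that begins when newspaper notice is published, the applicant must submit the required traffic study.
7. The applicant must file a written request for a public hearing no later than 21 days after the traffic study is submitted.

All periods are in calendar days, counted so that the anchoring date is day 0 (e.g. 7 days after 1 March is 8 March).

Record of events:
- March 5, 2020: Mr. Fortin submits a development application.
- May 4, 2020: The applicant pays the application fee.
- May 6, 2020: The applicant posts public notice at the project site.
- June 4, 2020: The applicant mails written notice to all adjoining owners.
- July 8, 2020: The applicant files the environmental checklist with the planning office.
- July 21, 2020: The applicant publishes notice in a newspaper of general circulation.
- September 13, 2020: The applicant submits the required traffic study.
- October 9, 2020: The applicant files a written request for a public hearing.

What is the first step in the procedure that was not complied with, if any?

(1) due by March 5, 2020 + 81 days = May 25, 2020; May 4, 2020 is within that limit.
(2) due by May 4, 2020 + 46 days = June 19, 2020; done May 6, 2020 — timely.
(3) due by May 6, 2020 + 30 days = June 5, 2020; June 4, 2020 is within that limit.
(4) due by July 4, 2020 + 5 days = July 9, 2020; completed July 8, 2020, before the deadline.
(5) the permitted window runs from July 8, 2020 + 10 = July 18, 2020 to July 8, 2020 + 26 = August 3, 2020; done July 21, 2020 — within the window.
(6) due by July 28, 2020 + 81 days = October 17, 2020; done September 13, 2020 — timely.
(7) due by September 13, 2020 + 21 days = October 4, 2020; done October 9, 2020 — 5 days late.

Step 7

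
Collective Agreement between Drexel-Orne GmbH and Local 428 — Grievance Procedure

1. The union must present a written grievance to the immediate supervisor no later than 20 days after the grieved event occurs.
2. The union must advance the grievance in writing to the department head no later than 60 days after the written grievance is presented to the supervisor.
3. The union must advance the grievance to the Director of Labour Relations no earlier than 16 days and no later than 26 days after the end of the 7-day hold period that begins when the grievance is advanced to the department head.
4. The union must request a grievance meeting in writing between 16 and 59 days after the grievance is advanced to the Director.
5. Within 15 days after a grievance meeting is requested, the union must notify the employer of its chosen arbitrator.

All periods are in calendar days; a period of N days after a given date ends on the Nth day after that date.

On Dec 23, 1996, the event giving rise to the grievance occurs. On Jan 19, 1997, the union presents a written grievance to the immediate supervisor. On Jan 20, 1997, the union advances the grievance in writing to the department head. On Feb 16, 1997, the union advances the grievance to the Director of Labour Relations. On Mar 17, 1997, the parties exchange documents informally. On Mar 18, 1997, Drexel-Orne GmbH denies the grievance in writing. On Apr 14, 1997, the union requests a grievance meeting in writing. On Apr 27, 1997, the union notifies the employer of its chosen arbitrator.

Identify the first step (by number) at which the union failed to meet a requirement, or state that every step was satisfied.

Step 1: 20 days after Dec 23, 1996 (when the grieved event occurs) is Jan 12, 1997; done Jan 19, 1997 — 7 days late.
The procedure was therefore not followed at step 1.

Step 1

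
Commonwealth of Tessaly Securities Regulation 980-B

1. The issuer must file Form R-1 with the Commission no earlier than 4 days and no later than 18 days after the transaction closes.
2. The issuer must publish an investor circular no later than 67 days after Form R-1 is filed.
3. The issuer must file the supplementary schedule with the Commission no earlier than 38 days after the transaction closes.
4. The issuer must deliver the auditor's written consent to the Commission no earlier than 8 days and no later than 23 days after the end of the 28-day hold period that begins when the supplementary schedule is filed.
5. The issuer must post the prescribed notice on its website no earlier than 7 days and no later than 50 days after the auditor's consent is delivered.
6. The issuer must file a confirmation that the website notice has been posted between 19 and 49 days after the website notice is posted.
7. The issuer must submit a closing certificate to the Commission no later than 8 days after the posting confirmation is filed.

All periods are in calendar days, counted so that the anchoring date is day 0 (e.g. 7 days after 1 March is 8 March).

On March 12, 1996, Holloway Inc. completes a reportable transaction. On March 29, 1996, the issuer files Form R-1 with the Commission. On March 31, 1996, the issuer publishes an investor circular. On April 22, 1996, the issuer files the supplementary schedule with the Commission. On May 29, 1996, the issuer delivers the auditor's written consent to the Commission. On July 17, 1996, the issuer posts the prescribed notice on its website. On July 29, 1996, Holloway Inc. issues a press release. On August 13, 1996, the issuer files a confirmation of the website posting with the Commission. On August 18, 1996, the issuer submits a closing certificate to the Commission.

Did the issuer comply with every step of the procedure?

Yes

Step 1 — 4 and 18 days from March 12, 1996 (when the transaction closes) are March 16, 1996 and March 30, 1996 respectively; March 29, 1996 falls inside that range.
Step 2 — counting 67 days from March 29, 1996 (when Form R-1 is filed) gives a deadline of June 4, 1996; done March 31, 1996 — timely.
Step 3 — must wait 38 days from March 12, 1996 (when the transaction closes), so not before April 19, 1996; April 22, 1996 is on or after that date.
Step 4 — 8 and 23 days from May 20, 1996 (end of the 28-day hold period, which began when the supplementary schedule is filed on April 22, 1996) are May 28, 1996 and June 12, 1996 respectively; May 29, 1996 falls inside that range.
Step 5 — 7 and 50 days from May 29, 1996 (when the auditor's consent is delivered) are June 5, 1996 and July 18, 1996 respectively; done July 17, 1996 — within the window.
Step 6 — 19 and 49 days from July 17, 1996 (when the website notice is posted) are August 5, 1996 and September 4, 1996 respectively; done August 13, 1996, which is between those dates.
Step 7 — counting 8 days from August 13, 1996 (when the posting confirmation is filed) gives a deadline of August 21, 1996; completed August 18, 1996, before the deadline.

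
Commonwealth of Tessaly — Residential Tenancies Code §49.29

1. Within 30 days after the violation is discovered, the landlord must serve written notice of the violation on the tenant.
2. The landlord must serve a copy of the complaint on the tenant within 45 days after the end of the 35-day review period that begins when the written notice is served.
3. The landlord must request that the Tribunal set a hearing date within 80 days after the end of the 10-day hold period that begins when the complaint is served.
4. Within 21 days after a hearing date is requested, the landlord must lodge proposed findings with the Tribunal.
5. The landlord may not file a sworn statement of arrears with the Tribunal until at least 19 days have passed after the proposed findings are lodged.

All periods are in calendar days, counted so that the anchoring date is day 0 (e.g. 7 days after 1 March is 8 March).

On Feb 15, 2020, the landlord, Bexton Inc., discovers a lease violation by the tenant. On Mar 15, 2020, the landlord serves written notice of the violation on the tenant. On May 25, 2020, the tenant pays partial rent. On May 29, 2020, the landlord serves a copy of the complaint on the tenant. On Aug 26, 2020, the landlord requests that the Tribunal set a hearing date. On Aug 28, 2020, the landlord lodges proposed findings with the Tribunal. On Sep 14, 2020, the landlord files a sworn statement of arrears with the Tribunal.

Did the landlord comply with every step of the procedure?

Step 1 — counting 30 days from Feb 15, 2020 (when the violation is discovered) gives a deadline of Mar 16, 2020; Mar 15, 2020 is within that limit.
Step 2 — counting 45 days from Apr 19, 2020 (end of the 35-day review period, which began when the written notice is served on Mar 15, 2020) gives a deadline of Jun 3, 2020; completed May 29, 2020, before the deadline.
Step 3 — counting 80 days from Jun 8, 2020 (end of the 10-day hold period, which began when the complaint is served on May 29, 2020) gives a deadline of Aug 27, 2020; Aug 26, 2020 is within that limit.
Step 4 — counting 21 days from Aug 26, 2020 (when a hearing date is requested) gives a deadline of Sep 16, 2020; completed Aug 28, 2020, before the deadline.
Step 5 — must wait 19 days from Aug 28, 2020 (when the proposed findings are lodged), so not before Sep 16, 2020; acted on Sep 14, 2020, 2 days prematurely.
Later steps need not be reached.

No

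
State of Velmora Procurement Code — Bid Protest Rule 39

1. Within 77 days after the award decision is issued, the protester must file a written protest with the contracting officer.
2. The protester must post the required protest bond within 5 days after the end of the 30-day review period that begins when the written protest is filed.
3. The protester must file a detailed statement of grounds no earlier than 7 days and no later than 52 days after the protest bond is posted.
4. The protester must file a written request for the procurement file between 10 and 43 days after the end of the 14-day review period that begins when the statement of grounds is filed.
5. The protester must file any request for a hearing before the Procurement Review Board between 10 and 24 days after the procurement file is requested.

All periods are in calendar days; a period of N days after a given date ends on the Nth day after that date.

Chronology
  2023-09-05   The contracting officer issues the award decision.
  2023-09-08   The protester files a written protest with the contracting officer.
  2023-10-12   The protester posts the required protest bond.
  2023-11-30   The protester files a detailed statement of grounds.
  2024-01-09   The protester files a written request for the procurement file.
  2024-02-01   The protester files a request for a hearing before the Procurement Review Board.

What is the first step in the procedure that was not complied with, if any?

None — every step was satisfied

Step 1 — counting 77 days from 2023-09-05 (when the award decision is issued) gives a deadline of 2023-11-21; completed 2023-09-08, before the deadline.
Step 2 — counting 5 days from 2023-10-08 (end of the 30-day review period, which began when the written protest is filed on 2023-09-08) gives a deadline of 2023-10-13; 2023-10-12 is within that limit.
Step 3 — 7 and 52 days from 2023-10-12 (when the protest bond is posted) are 2023-10-19 and 2023-12-03 respectively; done 2023-11-30 — within the window.
Step 4 — 10 and 43 days from 2023-12-14 (end of the 14-day review period, which began when the statement of grounds is filed on 2023-11-30) are 2023-12-24 and 2024-01-26 respectively; done 2024-01-09 — within the window.
Step 5 — 10 and 24 days from 2024-01-09 (when the procurement file is requested) are 2024-01-19 and 2024-02-02 respectively; done 2024-02-01, which is between those dates.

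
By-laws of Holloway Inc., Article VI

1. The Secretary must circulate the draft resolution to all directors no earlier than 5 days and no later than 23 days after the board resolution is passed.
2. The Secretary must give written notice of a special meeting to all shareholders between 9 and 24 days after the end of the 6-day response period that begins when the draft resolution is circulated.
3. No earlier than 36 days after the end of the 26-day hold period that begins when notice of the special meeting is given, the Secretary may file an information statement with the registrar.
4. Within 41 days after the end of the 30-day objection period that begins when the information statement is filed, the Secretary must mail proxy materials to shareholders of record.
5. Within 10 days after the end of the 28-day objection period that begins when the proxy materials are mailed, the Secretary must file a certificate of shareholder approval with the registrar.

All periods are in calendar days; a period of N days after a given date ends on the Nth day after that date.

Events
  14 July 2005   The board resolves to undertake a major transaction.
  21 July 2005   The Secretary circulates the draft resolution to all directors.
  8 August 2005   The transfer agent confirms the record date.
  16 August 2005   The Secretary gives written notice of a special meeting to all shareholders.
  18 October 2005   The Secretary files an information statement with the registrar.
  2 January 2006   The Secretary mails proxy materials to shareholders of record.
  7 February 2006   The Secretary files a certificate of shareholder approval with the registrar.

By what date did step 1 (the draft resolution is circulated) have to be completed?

Step 1 runs from 14 July 2005, when the board resolution is passed. The window is 5–23 days after 14 July 2005; it closes on 6 August 2005.

6 August 2005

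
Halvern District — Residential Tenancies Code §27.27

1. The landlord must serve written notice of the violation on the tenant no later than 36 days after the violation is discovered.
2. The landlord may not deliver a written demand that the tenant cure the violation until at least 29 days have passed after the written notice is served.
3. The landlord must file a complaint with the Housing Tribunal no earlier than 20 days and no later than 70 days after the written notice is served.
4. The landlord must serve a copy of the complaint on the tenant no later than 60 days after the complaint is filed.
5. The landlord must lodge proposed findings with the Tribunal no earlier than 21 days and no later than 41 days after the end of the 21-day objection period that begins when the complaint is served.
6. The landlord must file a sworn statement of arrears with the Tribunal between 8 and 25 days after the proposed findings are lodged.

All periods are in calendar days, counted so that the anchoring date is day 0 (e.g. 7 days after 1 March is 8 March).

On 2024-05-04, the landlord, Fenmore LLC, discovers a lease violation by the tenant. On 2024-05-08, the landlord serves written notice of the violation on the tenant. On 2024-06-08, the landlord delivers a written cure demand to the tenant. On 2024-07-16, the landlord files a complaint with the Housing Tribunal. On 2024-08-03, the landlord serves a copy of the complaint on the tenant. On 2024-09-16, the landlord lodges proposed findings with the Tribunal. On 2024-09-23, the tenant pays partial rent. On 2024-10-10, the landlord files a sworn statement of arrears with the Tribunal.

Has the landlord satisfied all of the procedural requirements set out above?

Yes

Step 1 — counting 36 days from 2024-05-04 (when the violation is discovered) gives a deadline of 2024-06-09; done 2024-05-08 — timely.
Step 2 — must wait 29 days from 2024-05-08 (when the written notice is served), so not before 2024-06-06; done 2024-06-08 — permitted.
Step 3 — 20 and 70 days from 2024-05-08 (when the written notice is served) are 2024-05-28 and 2024-07-17 respectively; done 2024-07-16, which is between those dates.
Step 4 — counting 60 days from 2024-07-16 (when the complaint is filed) gives a deadline of 2024-09-14; completed 2024-08-03, before the deadline.
Step 5 — 21 and 41 days from 2024-08-24 (end of the 21-day objection period, which began when the complaint is served on 2024-08-03) are 2024-09-14 and 2024-10-04 respectively; done 2024-09-16 — within the window.
Step 6 — 8 and 25 days from 2024-09-16 (when the proposed findings are lodged) are 2024-09-24 and 2024-10-11 respectively; done 2024-10-10 — within the window.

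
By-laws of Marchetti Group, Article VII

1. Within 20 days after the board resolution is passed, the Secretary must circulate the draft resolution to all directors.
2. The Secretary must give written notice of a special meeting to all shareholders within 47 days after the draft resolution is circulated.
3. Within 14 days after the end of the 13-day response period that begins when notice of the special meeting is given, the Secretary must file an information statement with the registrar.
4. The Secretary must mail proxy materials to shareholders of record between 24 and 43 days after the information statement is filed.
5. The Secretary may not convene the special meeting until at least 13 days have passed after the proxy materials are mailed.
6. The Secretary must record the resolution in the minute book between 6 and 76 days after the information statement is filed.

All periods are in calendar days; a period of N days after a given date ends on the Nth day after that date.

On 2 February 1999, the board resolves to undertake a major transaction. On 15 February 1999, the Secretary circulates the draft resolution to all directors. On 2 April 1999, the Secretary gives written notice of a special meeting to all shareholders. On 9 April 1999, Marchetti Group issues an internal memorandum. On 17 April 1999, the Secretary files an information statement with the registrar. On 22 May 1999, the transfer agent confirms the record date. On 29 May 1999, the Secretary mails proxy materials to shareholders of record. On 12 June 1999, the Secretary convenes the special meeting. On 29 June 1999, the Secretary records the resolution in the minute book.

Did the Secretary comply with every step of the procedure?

Yes

Step 1 — counting 20 days from 2 February 1999 (when the board resolution is passed) gives a deadline of 22 February 1999; done 15 February 1999 — timely.
Step 2 — counting 47 days from 15 February 1999 (when the draft resolution is circulated) gives a deadline of 3 April 1999; done 2 April 1999 — timely.
Step 3 — counting 14 days from 15 April 1999 (end of the 13-day response period, which began when notice of the special meeting is given on 2 April 1999) gives a deadline of 29 April 1999; 17 April 1999 is within that limit.
Step 4 — 24 and 43 days from 17 April 1999 (when the information statement is filed) are 11 May 1999 and 30 May 1999 respectively; done 29 May 1999 — within the window.
Step 5 — must wait 13 days from 29 May 1999 (when the proxy materials are mailed), so not before 11 June 1999; done 12 June 1999, after the minimum wait.
Step 6 — 6 and 76 days from 17 April 1999 (when the information statement is filed) are 23 April 1999 and 2 July 1999 respectively; done 29 June 1999, which is between those dates.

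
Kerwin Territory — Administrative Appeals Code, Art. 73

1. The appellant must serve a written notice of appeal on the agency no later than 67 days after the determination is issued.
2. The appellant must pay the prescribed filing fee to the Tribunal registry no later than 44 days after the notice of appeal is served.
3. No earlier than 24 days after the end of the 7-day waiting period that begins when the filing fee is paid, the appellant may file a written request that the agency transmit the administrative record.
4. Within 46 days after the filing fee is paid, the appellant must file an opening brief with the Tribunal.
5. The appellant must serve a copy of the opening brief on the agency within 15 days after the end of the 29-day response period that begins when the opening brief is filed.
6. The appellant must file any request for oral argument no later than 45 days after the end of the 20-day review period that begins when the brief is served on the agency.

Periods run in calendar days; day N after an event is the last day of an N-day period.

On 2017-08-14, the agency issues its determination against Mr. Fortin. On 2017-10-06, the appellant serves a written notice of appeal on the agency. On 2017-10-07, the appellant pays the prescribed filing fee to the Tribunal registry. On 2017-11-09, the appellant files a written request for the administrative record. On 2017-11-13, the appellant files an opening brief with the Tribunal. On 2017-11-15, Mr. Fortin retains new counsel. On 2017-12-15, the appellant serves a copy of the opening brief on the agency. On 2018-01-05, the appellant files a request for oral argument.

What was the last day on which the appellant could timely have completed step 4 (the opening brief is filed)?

Step 4 runs from 2017-10-07, when the filing fee is paid. 46 days after 2017-10-07 is 2017-11-22.

2017-11-22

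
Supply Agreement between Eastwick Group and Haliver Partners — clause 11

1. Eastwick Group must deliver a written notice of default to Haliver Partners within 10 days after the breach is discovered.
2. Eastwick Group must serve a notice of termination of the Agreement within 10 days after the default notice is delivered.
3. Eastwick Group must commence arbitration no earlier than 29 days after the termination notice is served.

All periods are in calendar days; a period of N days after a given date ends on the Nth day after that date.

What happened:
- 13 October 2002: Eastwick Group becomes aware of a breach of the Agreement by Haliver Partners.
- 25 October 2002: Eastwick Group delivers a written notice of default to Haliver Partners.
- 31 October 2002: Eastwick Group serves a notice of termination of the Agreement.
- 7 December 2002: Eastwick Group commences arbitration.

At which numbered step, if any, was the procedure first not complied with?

Step 1: 10 days after 13 October 2002 (when the breach is discovered) is 23 October 2002; not done until 25 October 2002, 2 days after the deadline.
The analysis stops there.

Step 1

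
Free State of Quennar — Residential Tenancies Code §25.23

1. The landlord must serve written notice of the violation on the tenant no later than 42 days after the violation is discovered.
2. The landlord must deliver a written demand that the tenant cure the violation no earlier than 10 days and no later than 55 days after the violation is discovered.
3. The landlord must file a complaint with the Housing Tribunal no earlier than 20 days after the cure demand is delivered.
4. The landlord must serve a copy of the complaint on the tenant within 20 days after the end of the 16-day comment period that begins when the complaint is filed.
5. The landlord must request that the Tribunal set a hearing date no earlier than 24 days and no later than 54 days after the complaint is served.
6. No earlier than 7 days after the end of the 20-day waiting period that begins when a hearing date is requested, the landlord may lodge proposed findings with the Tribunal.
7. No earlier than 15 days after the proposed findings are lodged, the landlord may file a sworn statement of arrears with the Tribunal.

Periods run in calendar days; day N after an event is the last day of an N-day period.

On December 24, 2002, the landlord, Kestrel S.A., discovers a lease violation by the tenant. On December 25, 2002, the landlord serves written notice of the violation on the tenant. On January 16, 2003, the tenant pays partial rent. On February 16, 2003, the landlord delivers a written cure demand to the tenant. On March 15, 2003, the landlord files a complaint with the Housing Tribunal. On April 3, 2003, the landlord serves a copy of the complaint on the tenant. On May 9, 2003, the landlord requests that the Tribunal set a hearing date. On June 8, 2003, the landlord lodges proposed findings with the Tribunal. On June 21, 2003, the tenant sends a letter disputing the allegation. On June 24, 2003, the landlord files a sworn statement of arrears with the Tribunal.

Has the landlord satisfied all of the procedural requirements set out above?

Step 1: 42 days after December 24, 2002 (when the violation is discovered) is February 4, 2003; December 25, 2002 is within that limit.
Step 2: the window is 10–55 days after December 24, 2002 (when the violation is discovered), so January 3, 2003 through February 17, 2003; February 16, 2003 falls inside that range.
Step 3: the earliest permitted date is 20 days after February 16, 2003 (when the cure demand is delivered), i.e. March 8, 2003; done March 15, 2003, after the minimum wait.
Step 4: 20 days after March 31, 2003 (end of the 16-day comment period, which began when the complaint is filed on March 15, 2003) is April 20, 2003; April 3, 2003 is within that limit.
Step 5: the window is 24–54 days after April 3, 2003 (when the complaint is served), so April 27, 2003 through May 27, 2003; May 9, 2003 falls inside that range.
Step 6: the earliest permitted date is 7 days after May 29, 2003 (end of the 20-day waiting period, which began when a hearing date is requested on May 9, 2003), i.e. June 5, 2003; done June 8, 2003, after the minimum wait.
Step 7: the earliest permitted date is 15 days after June 8, 2003 (when the proposed findings are lodged), i.e. June 23, 2003; done June 24, 2003, after the minimum wait.

Yes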